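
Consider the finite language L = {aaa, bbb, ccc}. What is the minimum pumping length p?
p = 4

For a finite language L, the pumping lemma holds vacuously if p > max|s| for s ∈ L.

The longest string in L = {aaa, bbb, ccc} has length 3.
If p = 4, then no string s ∈ L has |s| ≥ p, so the condition is vacuously true.

The minimum pumping length is p = 4.

Why no smaller p works: for any p ≤ 3, the longest string s ∈ L has |s| = 3 ≥ p, so it would
have to be pumpable; but pumping up (i = 2, 3, ...) produces ever longer strings, which cannot all lie in the
finite language L. So the pumping property fails for every p ≤ 3.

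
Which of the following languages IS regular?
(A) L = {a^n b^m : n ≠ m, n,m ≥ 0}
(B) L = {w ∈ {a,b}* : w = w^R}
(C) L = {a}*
(C) {a}*

(C) L = {a}* is regular.

This can be recognized by a finite automaton (DFA/NFA).
Regular expressions like {a}* define regular languages.

The other choices are not regular:
- {a^n b^m : n ≠ m, n,m ≥ 0}: After pumping a's, we can make n = m
- {w ∈ {a,b}* : w = w^R}: After pumping, the string is no longer symmetric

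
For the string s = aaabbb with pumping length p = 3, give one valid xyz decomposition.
x = '', y = 'aa', z = 'abbb'

For s = aaabbb and p = 3, one valid decomposition is:
- x = '' (length 0)
- y = 'aa' (length 2)
- z = 'abbb' (length 4)

Verification:
- xyz = '' + 'aa' + 'abbb' = aaabbb ✓
- |xy| = 2 ≤ 3 ✓
- |y| = 2 > 0 ✓

All pumping lemma constraints are satisfied.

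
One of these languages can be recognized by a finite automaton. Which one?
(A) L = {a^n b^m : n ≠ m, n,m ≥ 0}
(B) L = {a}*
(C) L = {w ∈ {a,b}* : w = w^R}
(B) {a}*

(B) L = {a}* is regular.

This can be recognized by a finite automaton (DFA/NFA).
Regular expressions like {a}* define regular languages.

The other choices are not regular:
- {w ∈ {a,b}* : w = w^R}: After pumping, the string is no longer symmetric
- {a^n b^m : n ≠ m, n,m ≥ 0}: After pumping a's, we can make n = m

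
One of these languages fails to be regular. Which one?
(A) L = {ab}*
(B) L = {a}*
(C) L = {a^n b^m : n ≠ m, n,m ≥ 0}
(C) {a^n b^m : n ≠ m, n,m ≥ 0}

(C) L = {a^n b^m : n ≠ m, n,m ≥ 0} is NOT regular.

The pumping lemma can be used to prove this:
After pumping a's, we can make n = m

The other languages are regular because they can be recognized by finite automata.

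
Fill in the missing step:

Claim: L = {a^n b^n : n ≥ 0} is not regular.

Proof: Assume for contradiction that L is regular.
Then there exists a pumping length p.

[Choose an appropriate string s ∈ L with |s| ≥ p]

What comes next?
s = a^p b^p

This string is in L (has equal a's and b's) and has length 2p ≥ p.
Any decomposition xyz with |xy| ≤ p means y consists only of a's,
so pumping will unbalance the counts.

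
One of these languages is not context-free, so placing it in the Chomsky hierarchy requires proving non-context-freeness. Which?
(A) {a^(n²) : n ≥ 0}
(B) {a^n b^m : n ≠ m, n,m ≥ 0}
(A) {a^(n²) : n ≥ 0}

(A) {a^(n²) : n ≥ 0} requires the CFL pumping lemma.

- {a^n b^m : n ≠ m, n,m ≥ 0} is context-free (but not regular)
  • Can be shown non-regular with the regular pumping lemma
  • After pumping a's, we can make n = m

- {a^(n²) : n ≥ 0} is NOT context-free
  • Requires the CFL pumping lemma to prove
  • Gaps between squares grow unboundedly

The CFL pumping lemma is "stronger" in that it can prove non-membership
in the larger class of context-free languages.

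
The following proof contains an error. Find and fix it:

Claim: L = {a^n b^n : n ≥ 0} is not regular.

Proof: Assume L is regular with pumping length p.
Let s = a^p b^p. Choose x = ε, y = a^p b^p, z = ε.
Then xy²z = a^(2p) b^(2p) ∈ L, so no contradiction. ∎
Error: The decomposition violates |xy| ≤ p. With y = a^p b^p, |xy| = |y| = 2p > p. (The proof also miscomputes xy²z, which would be a^p b^p a^p b^p rather than a^(2p) b^(2p), and it wrongly treats one harmless decomposition as settling the matter — the prover does not get to choose the decomposition.)

Correction: The pumping lemma requires |xy| ≤ p, and the argument must handle every decomposition satisfying |xy| ≤ p, |y| ≥ 1. Since s starts with p a's, any such y consists only of a's, say y = a^k with k ≥ 1. Then xy²z = a^(p+k) b^p has unequal numbers of a's and b's, so xy²z ∉ L — the required contradiction.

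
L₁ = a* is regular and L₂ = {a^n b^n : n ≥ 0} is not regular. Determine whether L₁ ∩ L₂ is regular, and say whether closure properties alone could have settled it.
Yes — L₁ ∩ L₂ is regular.

A string of a* contains no b's, and the only string of {a^n b^n} with no b's is ε (n = 0). So L₁ ∩ L₂ = {ε}, a finite language, which is regular.

Note that the bare facts "L₁ regular, L₂ non-regular" do not settle the question by themselves: the closure of regular languages under ∪, ∩, complement and difference applies only when BOTH operands are regular. With a non-regular operand the result can come out regular or non-regular depending on the specific languages, so one has to work out L₁ ∩ L₂ for this particular pair, as above.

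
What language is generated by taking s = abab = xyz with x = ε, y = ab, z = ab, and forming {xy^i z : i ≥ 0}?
{xy^i z : i ≥ 0} = {(ab)^(i+1) : i ≥ 0} = {ab, abab, ababab, ...}

With x = ε, y = ab, z = ab: Pumping 'ab' gives strings of alternating a's and b's.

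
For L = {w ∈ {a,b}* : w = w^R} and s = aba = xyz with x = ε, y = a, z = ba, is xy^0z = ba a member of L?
No

xy⁰z = ε · ε · ba = ba.
ba reversed is ab ≠ ba, so it is not a palindrome and is not in L.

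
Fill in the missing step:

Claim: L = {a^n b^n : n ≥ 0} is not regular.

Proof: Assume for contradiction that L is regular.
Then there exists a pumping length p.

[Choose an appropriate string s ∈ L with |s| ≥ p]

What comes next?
s = a^p b^p

This string is in L (has equal a's and b's) and has length 2p ≥ p.
Any decomposition xyz with |xy| ≤ p means y consists only of a's,
so pumping will unbalance the counts.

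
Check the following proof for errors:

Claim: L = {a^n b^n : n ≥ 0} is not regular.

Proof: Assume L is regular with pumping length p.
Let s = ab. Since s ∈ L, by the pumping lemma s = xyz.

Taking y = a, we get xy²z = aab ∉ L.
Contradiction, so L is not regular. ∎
The proof is INCORRECT.

Error: The string s = ab may be shorter than p.
The pumping lemma only applies to strings with |s| ≥ p, and p is not under our control.
We must choose s in terms of p, e.g. s = a^p b^p, to ensure |s| ≥ p.
(The proof also fixes one particular y; a valid argument must handle every decomposition with |xy| ≤ p and |y| ≥ 1 — for s = a^p b^p this forces y = a^k, and then xy²z = a^(p+k) b^p ∉ L.)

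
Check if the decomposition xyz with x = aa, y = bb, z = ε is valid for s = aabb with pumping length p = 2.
Violated: |xy| ≤ p

The decomposition x = aa, y = bb, z = ε for s = aabb with p = 2
violates the constraint: |xy| ≤ p

|xy| = |aabb| = 4 > 2 = p. The decomposition puts too many characters in xy.

Pumping lemma constraints:
1. xyz = s (decomposition is valid)
2. |xy| ≤ p
3. |y| > 0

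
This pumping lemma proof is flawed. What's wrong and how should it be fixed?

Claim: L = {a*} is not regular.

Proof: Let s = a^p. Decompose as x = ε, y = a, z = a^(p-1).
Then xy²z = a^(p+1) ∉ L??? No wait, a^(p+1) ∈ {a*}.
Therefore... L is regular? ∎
Error: The proof attempts to show a*  is not regular, but a* IS regular!

Correction: a* is a regular language (recognized by a simple DFA with one accepting state and self-loop on 'a'). The pumping lemma can only prove non-regularity, not regularity. For regular languages, pumping always works.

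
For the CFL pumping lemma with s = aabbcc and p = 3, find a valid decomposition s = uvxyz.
u='aa', v='b', x='b', y='c', z='c'

For s = aabbcc with pumping length p = 3:

One valid decomposition:
- u = 'aa'
- v = 'b'
- x = 'b'
- y = 'c'
- z = 'c'

Verification:
- uvxyz = 'aa' + 'b' + 'b' + 'c' + 'c' = aabbcc ✓
- |vxy| = |'bbc'| = 3 ≤ 3 ✓
- |vy| = |'bc'| = 2 > 0 ✓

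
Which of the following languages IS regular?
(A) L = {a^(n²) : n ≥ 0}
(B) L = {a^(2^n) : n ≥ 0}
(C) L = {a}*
(C) {a}*

(C) L = {a}* is regular.

This can be recognized by a finite automaton (DFA/NFA).
Regular expressions like {a}* define regular languages.

The other choices are not regular:
- {a^(n²) : n ≥ 0}: After pumping, length is no longer a perfect square
- {a^(2^n) : n ≥ 0}: After pumping, length is no longer a power of 2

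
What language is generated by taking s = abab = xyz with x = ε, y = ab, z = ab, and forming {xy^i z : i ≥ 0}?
{xy^i z : i ≥ 0} = {(ab)^(i+1) : i ≥ 0} = {ab, abab, ababab, ...}

With x = ε, y = ab, z = ab: Pumping 'ab' gives strings of alternating a's and b's.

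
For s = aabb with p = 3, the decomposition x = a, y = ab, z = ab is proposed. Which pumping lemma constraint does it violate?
Violated: xyz = s

The decomposition x = a, y = ab, z = ab for s = aabb with p = 3
violates the constraint: xyz = s

xyz = 'a' + 'ab' + 'ab' = 'aabab' ≠ 'aabb' = s. The decomposition doesn't reconstruct s.

Pumping lemma constraints:
1. xyz = s (decomposition is valid)
2. |xy| ≤ p
3. |y| > 0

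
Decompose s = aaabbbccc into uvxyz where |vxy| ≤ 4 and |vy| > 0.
u='aa', v='a', x='bb', y='b', z='ccc'

For s = aaabbbccc with pumping length p = 4:

One valid decomposition:
- u = 'aa'
- v = 'a'
- x = 'bb'
- y = 'b'
- z = 'ccc'

Verification:
- uvxyz = 'aa' + 'a' + 'bb' + 'b' + 'ccc' = aaabbbccc ✓
- |vxy| = |'abbb'| = 4 ≤ 4 ✓
- |vy| = |'ab'| = 2 > 0 ✓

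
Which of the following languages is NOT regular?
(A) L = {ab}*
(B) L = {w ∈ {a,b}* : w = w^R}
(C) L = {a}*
(B) {w ∈ {a,b}* : w = w^R}

(B) L = {w ∈ {a,b}* : w = w^R} is NOT regular.

The pumping lemma can be used to prove this:
After pumping, the string is no longer symmetric

The other languages are regular because they can be recognized by finite automata.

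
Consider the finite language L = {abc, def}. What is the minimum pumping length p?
p = 4

For a finite language L, the pumping lemma holds vacuously if p > max|s| for s ∈ L.

The longest string in L = {abc, def} has length 3.
If p = 4, then no string s ∈ L has |s| ≥ p, so the condition is vacuously true.

The minimum pumping length is p = 4.

Why no smaller p works: for any p ≤ 3, the longest string s ∈ L has |s| = 3 ≥ p, so it would
have to be pumpable; but pumping up (i = 2, 3, ...) produces ever longer strings, which cannot all lie in the
finite language L. So the pumping property fails for every p ≤ 3.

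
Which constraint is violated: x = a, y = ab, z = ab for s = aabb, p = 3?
Violated: xyz = s

The decomposition x = a, y = ab, z = ab for s = aabb with p = 3
violates the constraint: xyz = s

xyz = 'a' + 'ab' + 'ab' = 'aabab' ≠ 'aabb' = s. The decomposition doesn't reconstruct s.

Pumping lemma constraints:
1. xyz = s (decomposition is valid)
2. |xy| ≤ p
3. |y| > 0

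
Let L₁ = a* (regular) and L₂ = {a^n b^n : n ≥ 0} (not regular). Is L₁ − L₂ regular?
Yes — L₁ − L₂ is regular.

The only string of a* that lies in {a^n b^n} is ε, so L₁ − L₂ = a* − {ε} = a⁺ = aa*, which is regular.

Note that the bare facts "L₁ regular, L₂ non-regular" do not settle the question by themselves: the closure of regular languages under ∪, ∩, complement and difference applies only when BOTH operands are regular. With a non-regular operand the result can come out regular or non-regular depending on the specific languages, so one has to work out L₁ − L₂ for this particular pair, as above.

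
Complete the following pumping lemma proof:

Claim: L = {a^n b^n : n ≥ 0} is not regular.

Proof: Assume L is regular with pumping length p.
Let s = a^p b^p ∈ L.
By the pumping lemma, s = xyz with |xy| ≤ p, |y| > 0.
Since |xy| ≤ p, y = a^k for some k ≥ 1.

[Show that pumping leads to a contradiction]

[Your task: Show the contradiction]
Consider xy²z = a^(p+k) b^p.

Since k ≥ 1, we have p + k > p.
So xy²z has more a's than b's: (p+k) a's vs p b's.
This means xy²z ∉ L because a^n b^n requires equal counts.

This contradicts the pumping lemma which states xy²z ∈ L.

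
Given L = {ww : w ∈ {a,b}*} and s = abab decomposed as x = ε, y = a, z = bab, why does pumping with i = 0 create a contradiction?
xy⁰z = bab ∉ L

Pumping with i = 0 replaces y = a by y⁰ = ε:
- Original: s = xyz = abab; abab splits into halves ab · ab, which are equal, so it is in L (w = ab)
- Pumped: xy⁰z = ε · ε · bab = bab
- bab has odd length 3, so it cannot be written as ww and is not in L

The pumping lemma would require xy⁰z ∈ L, so this decomposition yields a contradiction.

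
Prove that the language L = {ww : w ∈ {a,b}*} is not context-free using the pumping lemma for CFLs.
Assume for contradiction that L is context-free, and let p ≥ 1 be the pumping length given by the pumping lemma for CFLs.
Choose s = a^p b^p a^p b^p. Then s ∈ L (take w = a^p b^p) and |s| = 4p ≥ p.
By the CFL pumping lemma, s = uvxyz for some u, v, x, y, z with |vxy| ≤ p, |vy| ≥ 1, and uv^i xy^i z ∈ L for every i ≥ 0.

Write s as four blocks A₁ B₁ A₂ B₂ with A₁ = A₂ = a^p and B₁ = B₂ = b^p. Since |vxy| ≤ p, the window vxy lies inside at most two adjacent blocks. Take i = 0 and let t = uxz, so |t| = 4p − |vy| with 1 ≤ |vy| ≤ p. If |t| is odd, t ∉ L immediately, so assume |vy| is even (hence |vy| ≥ 2) and |t|/2 = 2p − |vy|/2, which satisfies p ≤ |t|/2 ≤ 2p − 1.

Case 1 (vxy inside A₁B₁): t = a^(p−j) b^(p−l) a^p b^p with j + l = |vy|. The second half of t has length < 2p, so it is a suffix of the trailing a^p b^p and ends in b; the first half is a^(p−j) b^(p−l) a^((j+l)/2), which ends in a because (j+l)/2 ≥ 1. The halves differ, so t ∉ L.

Case 2 (vxy inside B₁A₂, straddling the middle): t = a^p b^(p−j) a^(p−l) b^p with j + l = |vy|. If t = ww, then w is a prefix of t of length ≥ p, so w begins with a^p; and w is a suffix of t of length ≥ p, so w ends with b^p. That forces |w| ≥ 2p, contradicting |w| = |t|/2 ≤ 2p − 1. So t ∉ L.

Case 3 (vxy inside A₂B₂): t = a^p b^p a^(p−j) b^(p−l) with j + l = |vy|. The first half of t is a prefix of a^p b^p, so it begins with a; the second half is b^((j+l)/2) a^(p−j) b^(p−l), which begins with b. The halves differ, so t ∉ L.

In every case uv⁰xy⁰z = uxz ∉ L.

This contradicts the CFL pumping lemma, which requires uv^i xy^i z ∈ L for all i ≥ 0.
Hence L = {ww : w ∈ {a,b}*} is not context-free. ∎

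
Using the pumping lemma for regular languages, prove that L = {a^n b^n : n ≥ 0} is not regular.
Assume for contradiction that L is regular, and let p ≥ 1 be the pumping length given by the pumping lemma.
Choose s = a^p b^p. Then s ∈ L and |s| = 2p ≥ p.
By the pumping lemma, s = xyz for some x, y, z with |xy| ≤ p, |y| ≥ 1, and xy^i z ∈ L for every i ≥ 0.
Since |xy| ≤ p and the first p symbols of s are all a's, we must have y = a^k for some k with 1 ≤ k ≤ p.

Take i = 3: xy³z = a^(p + 2k) b^p.
This string has p + 2k a's but p b's, and p + 2k > p because k ≥ 1. So xy³z ∉ L.

This contradicts the pumping lemma, which requires xy^i z ∈ L for all i ≥ 0.
Hence L = {a^n b^n : n ≥ 0} is not regular. ∎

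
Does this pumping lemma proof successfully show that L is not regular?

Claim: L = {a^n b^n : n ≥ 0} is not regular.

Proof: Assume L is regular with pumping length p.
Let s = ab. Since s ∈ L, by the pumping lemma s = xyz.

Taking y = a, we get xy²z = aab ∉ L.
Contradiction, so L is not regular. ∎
The proof is INCORRECT.

Error: The string s = ab may be shorter than p.
The pumping lemma only applies to strings with |s| ≥ p, and p is not under our control.
We must choose s in terms of p, e.g. s = a^p b^p, to ensure |s| ≥ p.
(The proof also fixes one particular y; a valid argument must handle every decomposition with |xy| ≤ p and |y| ≥ 1 — for s = a^p b^p this forces y = a^k, and then xy²z = a^(p+k) b^p ∉ L.)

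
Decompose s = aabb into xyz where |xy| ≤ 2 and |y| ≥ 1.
x = '', y = 'a', z = 'abb'

For s = aabb and p = 2, one valid decomposition is:
- x = '' (length 0)
- y = 'a' (length 1)
- z = 'abb' (length 3)

Verification:
- xyz = '' + 'a' + 'abb' = aabb ✓
- |xy| = 1 ≤ 2 ✓
- |y| = 1 > 0 ✓

All pumping lemma constraints are satisfied.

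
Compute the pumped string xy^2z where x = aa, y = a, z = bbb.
aaaabbb

Given x = 'aa', y = 'a', z = 'bbb' and i = 2:

xy^2z = x + y·y·...·y (2 times) + z
       = 'aa' + 'a'^2 + 'bbb'
       = 'aa' + 'aa' + 'bbb'
       = 'aaaabbb'

The pumped string is 'aaaabbb' with length 7.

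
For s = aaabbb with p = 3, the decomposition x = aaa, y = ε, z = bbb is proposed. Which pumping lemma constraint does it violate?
Violated: |y| > 0

The decomposition x = aaa, y = ε, z = bbb for s = aaabbb with p = 3
violates the constraint: |y| > 0

|y| = 0, but the pumping lemma requires |y| > 0 (y must be non-empty).

Pumping lemma constraints:
1. xyz = s (decomposition is valid)
2. |xy| ≤ p
3. |y| > 0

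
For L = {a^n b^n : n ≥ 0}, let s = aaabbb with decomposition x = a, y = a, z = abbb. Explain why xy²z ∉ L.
xy²z = aaaabbb ∉ L

Pumping with i = 2 replaces y = a by y² = aa:
- Original: s = xyz = aaabbb; aaabbb = a^3 b^3 has equal counts (3 = 3), so it is in L
- Pumped: xy²z = a · aa · abbb = aaaabbb
- aaaabbb has 4 a's and 3 b's; 4 ≠ 3, so it is not in L

The pumping lemma would require xy²z ∈ L, so this decomposition yields a contradiction.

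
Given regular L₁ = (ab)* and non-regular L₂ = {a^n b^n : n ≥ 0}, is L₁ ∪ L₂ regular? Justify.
No — L₁ ∪ L₂ is not regular.

Let U = (ab)* ∪ {a^n b^n}. If U were regular, then U ∩ aa*bb* would be regular (closure under intersection with a regular language). But (ab)* ∩ aa*bb* = {ab} and {a^n b^n} ∩ aa*bb* = {a^n b^n : n ≥ 1}, so U ∩ aa*bb* = {a^n b^n : n ≥ 1}, which is not regular. Hence U is not regular.

Note that the bare facts "L₁ regular, L₂ non-regular" do not settle the question by themselves: the closure of regular languages under ∪, ∩, complement and difference applies only when BOTH operands are regular. With a non-regular operand the result can come out regular or non-regular depending on the specific languages, so one has to work out L₁ ∪ L₂ for this particular pair, as above.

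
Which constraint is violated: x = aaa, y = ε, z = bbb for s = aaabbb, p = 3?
Violated: |y| > 0

The decomposition x = aaa, y = ε, z = bbb for s = aaabbb with p = 3
violates the constraint: |y| > 0

|y| = 0, but the pumping lemma requires |y| > 0 (y must be non-empty).

Pumping lemma constraints:
1. xyz = s (decomposition is valid)
2. |xy| ≤ p
3. |y| > 0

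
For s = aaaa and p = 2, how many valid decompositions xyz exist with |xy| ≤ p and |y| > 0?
3

For s = 'aaaa' with pumping length p = 2:

Constraints: |xy| ≤ 2, |y| > 0

Valid decompositions (|xy| ≤ p, |y| ≥ 1):
  • x='', y='a', z='aaa'
  • x='a', y='a', z='aa'
  • x='', y='aa', z='aa'

Total count: 3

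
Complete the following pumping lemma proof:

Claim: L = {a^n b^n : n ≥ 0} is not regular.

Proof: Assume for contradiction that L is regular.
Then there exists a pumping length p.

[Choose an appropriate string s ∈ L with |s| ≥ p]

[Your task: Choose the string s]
s = a^p b^p

This string is in L (has equal a's and b's) and has length 2p ≥ p.
Any decomposition xyz with |xy| ≤ p means y consists only of a's,
so pumping will unbalance the counts.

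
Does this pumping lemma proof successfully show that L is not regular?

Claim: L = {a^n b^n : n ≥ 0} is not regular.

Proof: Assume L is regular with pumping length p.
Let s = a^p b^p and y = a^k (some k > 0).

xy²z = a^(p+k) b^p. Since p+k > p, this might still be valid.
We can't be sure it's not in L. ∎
The proof is INCORRECT.

Error: The conclusion is wrong.
xy²z = a^(p+k) b^p is definitely NOT in L because the number of a's (p+k) ≠ number of b's (p).
The proof incorrectly doubts what is actually a valid contradiction.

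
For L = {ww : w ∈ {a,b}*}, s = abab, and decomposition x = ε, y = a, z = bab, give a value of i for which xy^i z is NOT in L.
i = 2

xy²z = ε · aa · bab = aabab; aabab has odd length 5, so it cannot be written as ww and is not in L.
(Other choices also work, e.g. i = 0, 3; only i = 1 is guaranteed to stay in L since xy¹z = s.)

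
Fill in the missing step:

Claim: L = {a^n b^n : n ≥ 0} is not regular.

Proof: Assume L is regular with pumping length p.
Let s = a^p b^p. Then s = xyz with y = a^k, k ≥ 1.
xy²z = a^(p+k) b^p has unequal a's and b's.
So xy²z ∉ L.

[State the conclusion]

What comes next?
This contradicts the pumping lemma for regular languages,
which guarantees xy^i z ∈ L for all i ≥ 0.

Since our assumption that L is regular leads to a contradiction,
we conclude that L = {a^n b^n : n ≥ 0} is NOT regular. ∎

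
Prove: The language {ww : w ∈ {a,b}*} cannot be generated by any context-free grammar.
Assume for contradiction that L is context-free, and let p ≥ 1 be the pumping length given by the pumping lemma for CFLs.
Choose s = a^p b^p a^p b^p. Then s ∈ L (take w = a^p b^p) and |s| = 4p ≥ p.
By the CFL pumping lemma, s = uvxyz for some u, v, x, y, z with |vxy| ≤ p, |vy| ≥ 1, and uv^i xy^i z ∈ L for every i ≥ 0.

Write s as four blocks A₁ B₁ A₂ B₂ with A₁ = A₂ = a^p and B₁ = B₂ = b^p. Since |vxy| ≤ p, the window vxy lies inside at most two adjacent blocks. Take i = 0 and let t = uxz, so |t| = 4p − |vy| with 1 ≤ |vy| ≤ p. If |t| is odd, t ∉ L immediately, so assume |vy| is even (hence |vy| ≥ 2) and |t|/2 = 2p − |vy|/2, which satisfies p ≤ |t|/2 ≤ 2p − 1.

Case 1 (vxy inside A₁B₁): t = a^(p−j) b^(p−l) a^p b^p with j + l = |vy|. The second half of t has length < 2p, so it is a suffix of the trailing a^p b^p and ends in b; the first half is a^(p−j) b^(p−l) a^((j+l)/2), which ends in a because (j+l)/2 ≥ 1. The halves differ, so t ∉ L.

Case 2 (vxy inside B₁A₂, straddling the middle): t = a^p b^(p−j) a^(p−l) b^p with j + l = |vy|. If t = ww, then w is a prefix of t of length ≥ p, so w begins with a^p; and w is a suffix of t of length ≥ p, so w ends with b^p. That forces |w| ≥ 2p, contradicting |w| = |t|/2 ≤ 2p − 1. So t ∉ L.

Case 3 (vxy inside A₂B₂): t = a^p b^p a^(p−j) b^(p−l) with j + l = |vy|. The first half of t is a prefix of a^p b^p, so it begins with a; the second half is b^((j+l)/2) a^(p−j) b^(p−l), which begins with b. The halves differ, so t ∉ L.

In every case uv⁰xy⁰z = uxz ∉ L.

This contradicts the CFL pumping lemma, which requires uv^i xy^i z ∈ L for all i ≥ 0.
Hence L = {ww : w ∈ {a,b}*} is not context-free. ∎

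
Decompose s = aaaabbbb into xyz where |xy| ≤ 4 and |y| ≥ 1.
x = 'a', y = 'a', z = 'aabbbb'

For s = aaaabbbb and p = 4, one valid decomposition is:
- x = 'a' (length 1)
- y = 'a' (length 1)
- z = 'aabbbb' (length 6)

Verification:
- xyz = 'a' + 'a' + 'aabbbb' = aaaabbbb ✓
- |xy| = 2 ≤ 4 ✓
- |y| = 1 > 0 ✓

All pumping lemma constraints are satisfied.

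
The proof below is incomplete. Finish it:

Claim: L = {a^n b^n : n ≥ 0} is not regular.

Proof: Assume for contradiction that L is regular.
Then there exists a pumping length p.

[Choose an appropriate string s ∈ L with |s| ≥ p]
s = a^p b^p

This string is in L (has equal a's and b's) and has length 2p ≥ p.
Any decomposition xyz with |xy| ≤ p means y consists only of a's,
so pumping will unbalance the counts.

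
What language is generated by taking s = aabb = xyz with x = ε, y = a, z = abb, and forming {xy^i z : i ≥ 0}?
{xy^i z : i ≥ 0} = {a^(i+1) b^2 : i ≥ 0} = {abb, aabb, aaabb, ...}

With x = ε, y = a, z = abb: Starting with aabb and pumping the first 'a' (z = abb keeps the second 'a'), we get strings with i+1 a's followed by 2 b's for i = 0, 1, 2, ...; note bb is not produced because z always contributes one a.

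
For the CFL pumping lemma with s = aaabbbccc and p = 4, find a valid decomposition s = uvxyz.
u='aa', v='a', x='bb', y='b', z='ccc'

For s = aaabbbccc with pumping length p = 4:

One valid decomposition:
- u = 'aa'
- v = 'a'
- x = 'bb'
- y = 'b'
- z = 'ccc'

Verification:
- uvxyz = 'aa' + 'a' + 'bb' + 'b' + 'ccc' = aaabbbccc ✓
- |vxy| = |'abbb'| = 4 ≤ 4 ✓
- |vy| = |'ab'| = 2 > 0 ✓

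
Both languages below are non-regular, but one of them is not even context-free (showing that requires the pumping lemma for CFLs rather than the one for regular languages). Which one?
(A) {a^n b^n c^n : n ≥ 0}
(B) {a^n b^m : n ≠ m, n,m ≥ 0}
(A) {a^n b^n c^n : n ≥ 0}

(A) {a^n b^n c^n : n ≥ 0} requires the CFL pumping lemma.

- {a^n b^m : n ≠ m, n,m ≥ 0} is context-free (but not regular)
  • Can be shown non-regular with the regular pumping lemma
  • After pumping a's, we can make n = m

- {a^n b^n c^n : n ≥ 0} is NOT context-free
  • Requires the CFL pumping lemma to prove
  • Cannot maintain three equal counts simultaneously

The CFL pumping lemma is "stronger" in that it can prove non-membership
in the larger class of context-free languages.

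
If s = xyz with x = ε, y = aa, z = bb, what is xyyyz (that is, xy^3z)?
aaaaaabb

Given x = '', y = 'aa', z = 'bb' and i = 3:

xy^3z = x + y·y·...·y (3 times) + z
       = '' + 'aa'^3 + 'bb'
       = '' + 'aaaaaa' + 'bb'
       = 'aaaaaabb'

The pumped string is 'aaaaaabb' with length 8.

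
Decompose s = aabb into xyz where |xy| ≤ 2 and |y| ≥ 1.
x = 'a', y = 'a', z = 'bb'

For s = aabb and p = 2, one valid decomposition is:
- x = 'a' (length 1)
- y = 'a' (length 1)
- z = 'bb' (length 2)

Verification:
- xyz = 'a' + 'a' + 'bb' = aabb ✓
- |xy| = 2 ≤ 2 ✓
- |y| = 1 > 0 ✓

All pumping lemma constraints are satisfied.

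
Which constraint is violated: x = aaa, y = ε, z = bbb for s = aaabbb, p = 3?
Violated: |y| > 0

The decomposition x = aaa, y = ε, z = bbb for s = aaabbb with p = 3
violates the constraint: |y| > 0

|y| = 0, but the pumping lemma requires |y| > 0 (y must be non-empty).

Pumping lemma constraints:
1. xyz = s (decomposition is valid)
2. |xy| ≤ p
3. |y| > 0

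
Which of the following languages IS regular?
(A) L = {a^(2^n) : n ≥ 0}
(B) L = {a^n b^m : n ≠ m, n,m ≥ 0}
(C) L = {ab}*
(C) {ab}*

(C) L = {ab}* is regular.

This can be recognized by a finite automaton (DFA/NFA).
Regular expressions like {ab}* define regular languages.

The other choices are not regular:
- {a^(2^n) : n ≥ 0}: After pumping, length is no longer a power of 2
- {a^n b^m : n ≠ m, n,m ≥ 0}: After pumping a's, we can make n = m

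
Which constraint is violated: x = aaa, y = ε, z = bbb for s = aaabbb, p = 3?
Violated: |y| > 0

The decomposition x = aaa, y = ε, z = bbb for s = aaabbb with p = 3
violates the constraint: |y| > 0

|y| = 0, but the pumping lemma requires |y| > 0 (y must be non-empty).

Pumping lemma constraints:
1. xyz = s (decomposition is valid)
2. |xy| ≤ p
3. |y| > 0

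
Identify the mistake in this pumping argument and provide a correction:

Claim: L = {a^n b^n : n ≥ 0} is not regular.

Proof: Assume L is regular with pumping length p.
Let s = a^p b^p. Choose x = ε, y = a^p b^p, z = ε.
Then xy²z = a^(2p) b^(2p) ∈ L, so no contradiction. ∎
Error: The decomposition violates |xy| ≤ p. With y = a^p b^p, |xy| = |y| = 2p > p. (The proof also miscomputes xy²z, which would be a^p b^p a^p b^p rather than a^(2p) b^(2p), and it wrongly treats one harmless decomposition as settling the matter — the prover does not get to choose the decomposition.)

Correction: The pumping lemma requires |xy| ≤ p, and the argument must handle every decomposition satisfying |xy| ≤ p, |y| ≥ 1. Since s starts with p a's, any such y consists only of a's, say y = a^k with k ≥ 1. Then xy²z = a^(p+k) b^p has unequal numbers of a's and b's, so xy²z ∉ L — the required contradiction.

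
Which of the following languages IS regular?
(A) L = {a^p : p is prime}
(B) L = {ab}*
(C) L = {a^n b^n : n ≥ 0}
(B) {ab}*

(B) L = {ab}* is regular.

This can be recognized by a finite automaton (DFA/NFA).
Regular expressions like {ab}* define regular languages.

The other choices are not regular:
- {a^n b^n : n ≥ 0}: After pumping, the number of a's and b's become unequal
- {a^p : p is prime}: After pumping, the length becomes composite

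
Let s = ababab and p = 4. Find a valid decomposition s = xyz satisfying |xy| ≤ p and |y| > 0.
x = 'aba', y = 'b', z = 'ab'

For s = ababab and p = 4, one valid decomposition is:
- x = 'aba' (length 3)
- y = 'b' (length 1)
- z = 'ab' (length 2)

Verification:
- xyz = 'aba' + 'b' + 'ab' = ababab ✓
- |xy| = 4 ≤ 4 ✓
- |y| = 1 > 0 ✓

All pumping lemma constraints are satisfied.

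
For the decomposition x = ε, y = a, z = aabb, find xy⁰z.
aabb

Given x = '', y = 'a', z = 'aabb' and i = 0:

xy^0z = x + y·y·...·y (0 times) + z
       = '' + 'a'^0 + 'aabb'
       = '' + '' + 'aabb'
       = 'aabb'

The pumped string is 'aabb' with length 4.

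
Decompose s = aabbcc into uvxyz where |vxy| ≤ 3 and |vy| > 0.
u='aa', v='b', x='b', y='c', z='c'

For s = aabbcc with pumping length p = 3:

One valid decomposition:
- u = 'aa'
- v = 'b'
- x = 'b'
- y = 'c'
- z = 'c'

Verification:
- uvxyz = 'aa' + 'b' + 'b' + 'c' + 'c' = aabbcc ✓
- |vxy| = |'bbc'| = 3 ≤ 3 ✓
- |vy| = |'bc'| = 2 > 0 ✓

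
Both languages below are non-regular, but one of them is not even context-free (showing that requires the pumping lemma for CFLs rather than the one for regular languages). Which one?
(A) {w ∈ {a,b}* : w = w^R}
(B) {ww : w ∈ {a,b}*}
(B) {ww : w ∈ {a,b}*}

(B) {ww : w ∈ {a,b}*} requires the CFL pumping lemma.

- {w ∈ {a,b}* : w = w^R} is context-free (but not regular)
  • Can be shown non-regular with the regular pumping lemma
  • After pumping, the string is no longer symmetric

- {ww : w ∈ {a,b}*} is NOT context-free
  • Requires the CFL pumping lemma to prove
  • Even a PDA cannot compare two arbitrary halves symbol by symbol; CFL pumping on a^p b^p a^p b^p fails

The CFL pumping lemma is "stronger" in that it can prove non-membership
in the larger class of context-free languages.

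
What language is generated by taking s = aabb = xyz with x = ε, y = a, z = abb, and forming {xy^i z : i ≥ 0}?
{xy^i z : i ≥ 0} = {a^(i+1) b^2 : i ≥ 0} = {abb, aabb, aaabb, ...}

With x = ε, y = a, z = abb: Starting with aabb and pumping the first 'a' (z = abb keeps the second 'a'), we get strings with i+1 a's followed by 2 b's for i = 0, 1, 2, ...; note bb is not produced because z always contributes one a.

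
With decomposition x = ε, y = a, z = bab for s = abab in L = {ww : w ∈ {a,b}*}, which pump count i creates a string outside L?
i = 0

xy⁰z = ε · ε · bab = bab; bab has odd length 3, so it cannot be written as ww and is not in L.
(Other choices also work, e.g. i = 2, 3; only i = 1 is guaranteed to stay in L since xy¹z = s.)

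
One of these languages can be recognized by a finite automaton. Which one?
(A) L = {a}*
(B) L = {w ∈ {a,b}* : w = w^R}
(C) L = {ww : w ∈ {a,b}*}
(A) {a}*

(A) L = {a}* is regular.

This can be recognized by a finite automaton (DFA/NFA).
Regular expressions like {a}* define regular languages.

The other choices are not regular:
- {w ∈ {a,b}* : w = w^R}: After pumping, the string is no longer symmetric
- {ww : w ∈ {a,b}*}: After pumping, the two halves no longer match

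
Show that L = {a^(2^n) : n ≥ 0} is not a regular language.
Assume for contradiction that L is regular, and let p ≥ 1 be the pumping length given by the pumping lemma.
Choose s = a^(2^p). Then s ∈ L and |s| = 2^p ≥ p.
By the pumping lemma, s = xyz for some x, y, z with |xy| ≤ p, |y| ≥ 1, and xy^i z ∈ L for every i ≥ 0.
Here y = a^k for some k with 1 ≤ k ≤ |xy| ≤ p, and p < 2^p.

Take i = 2: |xy²z| = 2^p + k.
Now 2^p < 2^p + k ≤ 2^p + p < 2^p + 2^p = 2^(p+1).
So |xy²z| lies strictly between the consecutive powers of two 2^p and 2^(p+1), hence is not a power of 2, and xy²z ∉ L.

This contradicts the pumping lemma, which requires xy^i z ∈ L for all i ≥ 0.
Hence L = {a^(2^n) : n ≥ 0} is not regular. ∎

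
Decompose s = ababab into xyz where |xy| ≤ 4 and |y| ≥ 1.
x = '', y = 'aba', z = 'bab'

For s = ababab and p = 4, one valid decomposition is:
- x = '' (length 0)
- y = 'aba' (length 3)
- z = 'bab' (length 3)

Verification:
- xyz = '' + 'aba' + 'bab' = ababab ✓
- |xy| = 3 ≤ 4 ✓
- |y| = 3 > 0 ✓

All pumping lemma constraints are satisfied.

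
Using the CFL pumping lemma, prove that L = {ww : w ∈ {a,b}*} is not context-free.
Assume for contradiction that L is context-free, and let p ≥ 1 be the pumping length given by the pumping lemma for CFLs.
Choose s = a^p b^p a^p b^p. Then s ∈ L (take w = a^p b^p) and |s| = 4p ≥ p.
By the CFL pumping lemma, s = uvxyz for some u, v, x, y, z with |vxy| ≤ p, |vy| ≥ 1, and uv^i xy^i z ∈ L for every i ≥ 0.

Write s as four blocks A₁ B₁ A₂ B₂ with A₁ = A₂ = a^p and B₁ = B₂ = b^p. Since |vxy| ≤ p, the window vxy lies inside at most two adjacent blocks. Take i = 0 and let t = uxz, so |t| = 4p − |vy| with 1 ≤ |vy| ≤ p. If |t| is odd, t ∉ L immediately, so assume |vy| is even (hence |vy| ≥ 2) and |t|/2 = 2p − |vy|/2, which satisfies p ≤ |t|/2 ≤ 2p − 1.

Case 1 (vxy inside A₁B₁): t = a^(p−j) b^(p−l) a^p b^p with j + l = |vy|. The second half of t has length < 2p, so it is a suffix of the trailing a^p b^p and ends in b; the first half is a^(p−j) b^(p−l) a^((j+l)/2), which ends in a because (j+l)/2 ≥ 1. The halves differ, so t ∉ L.

Case 2 (vxy inside B₁A₂, straddling the middle): t = a^p b^(p−j) a^(p−l) b^p with j + l = |vy|. If t = ww, then w is a prefix of t of length ≥ p, so w begins with a^p; and w is a suffix of t of length ≥ p, so w ends with b^p. That forces |w| ≥ 2p, contradicting |w| = |t|/2 ≤ 2p − 1. So t ∉ L.

Case 3 (vxy inside A₂B₂): t = a^p b^p a^(p−j) b^(p−l) with j + l = |vy|. The first half of t is a prefix of a^p b^p, so it begins with a; the second half is b^((j+l)/2) a^(p−j) b^(p−l), which begins with b. The halves differ, so t ∉ L.

In every case uv⁰xy⁰z = uxz ∉ L.

This contradicts the CFL pumping lemma, which requires uv^i xy^i z ∈ L for all i ≥ 0.
Hence L = {ww : w ∈ {a,b}*} is not context-free. ∎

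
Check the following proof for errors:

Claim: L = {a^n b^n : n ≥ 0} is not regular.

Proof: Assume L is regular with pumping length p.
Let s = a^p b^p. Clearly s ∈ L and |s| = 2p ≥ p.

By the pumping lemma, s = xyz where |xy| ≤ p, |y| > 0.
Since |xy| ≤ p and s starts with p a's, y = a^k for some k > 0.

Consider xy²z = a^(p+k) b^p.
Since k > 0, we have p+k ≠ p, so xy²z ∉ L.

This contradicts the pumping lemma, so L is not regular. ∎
The proof is correct.

This proof is valid because:
1. The string s = a^p b^p is correctly in L
2. The decomposition analysis is correct: y must consist only of a's
3. The contradiction is valid: pumping increases a's but not b's
4. The conclusion follows logically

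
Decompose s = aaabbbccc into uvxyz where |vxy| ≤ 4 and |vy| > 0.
u='aa', v='a', x='bb', y='b', z='ccc'

For s = aaabbbccc with pumping length p = 4:

One valid decomposition:
- u = 'aa'
- v = 'a'
- x = 'bb'
- y = 'b'
- z = 'ccc'

Verification:
- uvxyz = 'aa' + 'a' + 'bb' + 'b' + 'ccc' = aaabbbccc ✓
- |vxy| = |'abbb'| = 4 ≤ 4 ✓
- |vy| = |'ab'| = 2 > 0 ✓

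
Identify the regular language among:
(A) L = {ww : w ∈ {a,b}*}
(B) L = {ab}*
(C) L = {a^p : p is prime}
(B) {ab}*

(B) L = {ab}* is regular.

This can be recognized by a finite automaton (DFA/NFA).
Regular expressions like {ab}* define regular languages.

The other choices are not regular:
- {ww : w ∈ {a,b}*}: After pumping, the two halves no longer match
- {a^p : p is prime}: After pumping, the length becomes composite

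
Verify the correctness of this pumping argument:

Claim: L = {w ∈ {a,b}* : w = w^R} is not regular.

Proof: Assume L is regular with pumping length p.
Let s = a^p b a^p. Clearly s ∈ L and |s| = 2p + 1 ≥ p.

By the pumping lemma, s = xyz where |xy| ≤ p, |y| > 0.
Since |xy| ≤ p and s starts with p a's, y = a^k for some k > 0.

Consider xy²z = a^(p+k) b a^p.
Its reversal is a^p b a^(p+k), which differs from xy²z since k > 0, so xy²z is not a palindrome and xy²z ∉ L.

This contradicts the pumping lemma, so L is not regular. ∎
The proof is correct.

This proof is valid because:
1. s = a^p b a^p is in L and is chosen in terms of p, so |s| ≥ p holds for every p
2. The decomposition analysis is correct: |xy| ≤ p forces y to lie inside the leading a's
3. The contradiction is valid: a^(p+k) b a^p has more a's before the b than after it, so it is not a palindrome
4. The conclusion follows logically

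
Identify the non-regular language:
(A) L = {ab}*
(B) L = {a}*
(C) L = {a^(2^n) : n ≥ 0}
(C) {a^(2^n) : n ≥ 0}

(C) L = {a^(2^n) : n ≥ 0} is NOT regular.

The pumping lemma can be used to prove this:
After pumping, length is no longer a power of 2

The other languages are regular because they can be recognized by finite automata.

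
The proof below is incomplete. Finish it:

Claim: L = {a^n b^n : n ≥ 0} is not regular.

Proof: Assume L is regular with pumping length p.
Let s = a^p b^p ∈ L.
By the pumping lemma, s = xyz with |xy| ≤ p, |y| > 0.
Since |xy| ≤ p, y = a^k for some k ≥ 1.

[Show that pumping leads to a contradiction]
Consider xy²z = a^(p+k) b^p.

Since k ≥ 1, we have p + k > p.
So xy²z has more a's than b's: (p+k) a's vs p b's.
This means xy²z ∉ L because a^n b^n requires equal counts.

This contradicts the pumping lemma which states xy²z ∈ L.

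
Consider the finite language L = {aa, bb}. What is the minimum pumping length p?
p = 3

For a finite language L, the pumping lemma holds vacuously if p > max|s| for s ∈ L.

The longest string in L = {aa, bb} has length 2.
If p = 3, then no string s ∈ L has |s| ≥ p, so the condition is vacuously true.

The minimum pumping length is p = 3.

Why no smaller p works: for any p ≤ 2, the longest string s ∈ L has |s| = 2 ≥ p, so it would
have to be pumpable; but pumping up (i = 2, 3, ...) produces ever longer strings, which cannot all lie in the
finite language L. So the pumping property fails for every p ≤ 2.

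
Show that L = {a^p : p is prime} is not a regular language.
Assume for contradiction that L is regular, and let p ≥ 1 be the pumping length given by the pumping lemma.
Choose a prime q with q ≥ p (one exists because there are infinitely many primes) and let s = a^q. Then s ∈ L and |s| = q ≥ p.
By the pumping lemma, s = xyz for some x, y, z with |xy| ≤ p, |y| ≥ 1, and xy^i z ∈ L for every i ≥ 0.
Here y = a^k for some k with 1 ≤ k ≤ p, and xy^i z = a^(q + (i − 1)k) for every i ≥ 0.

Take i = q + 1: |xy^(q+1) z| = q + qk = q(k + 1).
Both factors satisfy q ≥ 2 and k + 1 ≥ 2, so q(k + 1) is composite, and xy^(q+1) z ∉ L.

This contradicts the pumping lemma, which requires xy^i z ∈ L for all i ≥ 0.
Hence L = {a^p : p is prime} is not regular. ∎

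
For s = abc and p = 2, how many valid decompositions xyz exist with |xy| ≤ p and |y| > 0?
3

For s = 'abc' with pumping length p = 2:

Constraints: |xy| ≤ 2, |y| > 0

Valid decompositions (|xy| ≤ p, |y| ≥ 1):
  • x='', y='a', z='bc'
  • x='a', y='b', z='c'
  • x='', y='ab', z='c'

Total count: 3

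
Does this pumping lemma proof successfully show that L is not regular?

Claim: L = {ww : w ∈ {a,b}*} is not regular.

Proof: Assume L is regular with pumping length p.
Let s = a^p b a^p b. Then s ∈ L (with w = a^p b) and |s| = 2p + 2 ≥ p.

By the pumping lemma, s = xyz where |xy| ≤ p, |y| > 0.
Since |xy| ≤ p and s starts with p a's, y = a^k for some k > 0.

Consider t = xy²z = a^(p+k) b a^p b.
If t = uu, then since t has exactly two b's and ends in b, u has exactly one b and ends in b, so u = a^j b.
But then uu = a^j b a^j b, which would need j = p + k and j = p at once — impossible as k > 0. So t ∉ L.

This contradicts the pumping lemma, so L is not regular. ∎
The proof is correct.

This proof is valid because:
1. s = a^p b a^p b is in L and is chosen in terms of p, so |s| ≥ p holds for every p
2. The decomposition analysis is correct: |xy| ≤ p forces y to lie inside the leading a's
3. The contradiction is valid: the argument shows a^(p+k) b a^p b cannot be split into two equal halves
4. The conclusion follows logically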